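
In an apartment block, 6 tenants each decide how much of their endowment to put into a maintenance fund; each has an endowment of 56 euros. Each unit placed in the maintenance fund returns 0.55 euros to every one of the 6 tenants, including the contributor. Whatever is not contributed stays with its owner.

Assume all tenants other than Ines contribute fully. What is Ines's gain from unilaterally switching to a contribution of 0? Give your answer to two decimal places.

25.20 euros

Switching from a contribution of 56 to 0 lets Ines keep an extra 56 euros, but lowers the maintenance fund by 56, which costs Ines their own share of that drop: 0.55 × 56 = 30.80.
Net gain = 56 − 30.80 = 25.20. The private return per contributed unit (0.55) is below 1, so free-riding is indeed the best response regardless of what the others do.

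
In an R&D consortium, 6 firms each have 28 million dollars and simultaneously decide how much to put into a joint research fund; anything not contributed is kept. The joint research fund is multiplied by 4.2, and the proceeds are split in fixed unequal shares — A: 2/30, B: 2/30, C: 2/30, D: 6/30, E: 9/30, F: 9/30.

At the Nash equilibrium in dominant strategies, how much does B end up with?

43.68 million dollars

Each unit j contributes comes back to j as 4.2 × (j's share), so j prefers to contribute only if that share exceeds 1/4.2 = 0.2381; otherwise keeping the unit dominates.
E and F clear that bar, contributing 28 each; the remaining 4 contribute 0. Total contributed: 56.
B keeps 28 and receives 4.2 × 56 × 2/30 = 15.68 from the joint research fund, for a payoff of 43.68.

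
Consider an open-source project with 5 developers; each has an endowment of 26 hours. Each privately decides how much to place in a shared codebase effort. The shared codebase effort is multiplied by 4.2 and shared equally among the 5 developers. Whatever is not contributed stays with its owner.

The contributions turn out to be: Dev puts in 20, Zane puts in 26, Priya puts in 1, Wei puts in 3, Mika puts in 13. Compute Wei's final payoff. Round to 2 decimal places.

75.92 hours

Total contributed: 20 + 26 + 1 + 3 + 13 = 63.
Each receives 4.2 × 63 / 5 = 52.92 from the shared codebase effort.
Wei keeps 26 − 3 = 23, so Wei's payoff is 23 + 52.92 = 75.92.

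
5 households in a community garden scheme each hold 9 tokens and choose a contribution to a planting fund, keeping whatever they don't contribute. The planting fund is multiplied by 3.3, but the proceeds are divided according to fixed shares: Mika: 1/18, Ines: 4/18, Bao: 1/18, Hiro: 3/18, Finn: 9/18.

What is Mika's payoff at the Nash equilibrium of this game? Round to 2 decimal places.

Player j's private return per contributed unit is 3.3 × (j's share). Contributing is weakly dominant for j when that share is at least 1/3.3 = 0.3030, and contributing 0 is dominant otherwise.
Finn alone (share 9/18) is above the threshold, contributing 9; the remaining 4 contribute 0. Total contributed: 9.
Mika keeps 9 and receives 3.3 × 9 × 1/18 = 1.65 from the planting fund, for a payoff of 10.65.

10.65 tokens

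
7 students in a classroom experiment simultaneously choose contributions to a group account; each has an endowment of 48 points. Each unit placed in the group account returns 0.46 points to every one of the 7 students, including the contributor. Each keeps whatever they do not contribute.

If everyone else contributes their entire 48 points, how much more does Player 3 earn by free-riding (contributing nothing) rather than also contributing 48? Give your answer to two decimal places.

25.92 points

Switching from a contribution of 48 to 0 lets Player 3 keep an extra 48 points, but lowers the group account by 48, which costs Player 3 their own share of that drop: 0.46 × 48 = 22.08.
Net gain = 48 − 22.08 = 25.92. The private return per contributed unit (0.46) is below 1, so free-riding is indeed the best response regardless of what the others do.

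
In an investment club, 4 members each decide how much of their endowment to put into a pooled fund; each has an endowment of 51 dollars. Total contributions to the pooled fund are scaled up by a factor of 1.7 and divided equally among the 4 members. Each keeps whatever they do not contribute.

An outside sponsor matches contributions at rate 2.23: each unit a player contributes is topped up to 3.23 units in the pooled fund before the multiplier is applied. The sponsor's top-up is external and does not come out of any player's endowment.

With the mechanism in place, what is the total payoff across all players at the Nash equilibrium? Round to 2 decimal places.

1120.16 dollars

The effective private return per unit is now 1.7 × 3.23 / 4 = 1.3728 > 1, so every player's dominant strategy flips to full contribution.
At the Nash equilibrium everyone contributes 51. Group total payoff = 1.7 × 3.23 × 204 = 1120.16.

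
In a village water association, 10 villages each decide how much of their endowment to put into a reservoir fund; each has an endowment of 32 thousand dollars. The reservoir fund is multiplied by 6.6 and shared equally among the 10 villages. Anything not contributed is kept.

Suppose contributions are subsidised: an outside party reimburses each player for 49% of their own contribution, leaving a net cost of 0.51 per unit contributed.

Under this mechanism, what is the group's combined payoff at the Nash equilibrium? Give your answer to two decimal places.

2268.80 thousand dollars

Under the mechanism each unit contributed yields (6.6/10) / 0.51 = 1.2941 back to its contributor per unit of net cost, which exceeds 1, making full contribution the dominant choice for everyone.
At the Nash equilibrium everyone contributes 32. Group total payoff = 10 × (32 × 0.49 + 6.6 × 32) = 2268.80.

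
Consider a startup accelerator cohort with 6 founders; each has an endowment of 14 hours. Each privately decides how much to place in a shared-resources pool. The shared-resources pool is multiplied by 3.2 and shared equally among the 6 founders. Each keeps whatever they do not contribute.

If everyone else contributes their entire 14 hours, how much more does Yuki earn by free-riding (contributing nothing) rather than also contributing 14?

Switching from a contribution of 14 to 0 lets Yuki keep an extra 14 hours, but lowers the shared-resources pool by 14, which costs Yuki their own share of that drop: 3.2/6 × 14 = 7.47.
Net gain = 14 − 7.47 = 6.53. The private return per contributed unit (0.5333) is below 1, so free-riding is indeed the best response regardless of what the others do.

6.53 hours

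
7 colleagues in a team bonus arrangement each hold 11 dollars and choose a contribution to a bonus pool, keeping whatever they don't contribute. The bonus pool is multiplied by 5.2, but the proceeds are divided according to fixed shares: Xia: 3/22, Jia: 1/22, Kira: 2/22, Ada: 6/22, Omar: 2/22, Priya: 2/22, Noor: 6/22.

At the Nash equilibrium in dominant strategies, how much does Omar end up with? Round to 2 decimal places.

Each unit j contributes comes back to j as 5.2 × (j's share), so j prefers to contribute only if that share exceeds 1/5.2 = 0.1923; otherwise keeping the unit dominates.
Ada and Noor are above the threshold, contributing 11 each; the remaining 5 contribute 0. Total contributed: 22.
Omar keeps 11 and receives 5.2 × 22 × 2/22 = 10.40 from the bonus pool, for a payoff of 21.40.

21.40 dollars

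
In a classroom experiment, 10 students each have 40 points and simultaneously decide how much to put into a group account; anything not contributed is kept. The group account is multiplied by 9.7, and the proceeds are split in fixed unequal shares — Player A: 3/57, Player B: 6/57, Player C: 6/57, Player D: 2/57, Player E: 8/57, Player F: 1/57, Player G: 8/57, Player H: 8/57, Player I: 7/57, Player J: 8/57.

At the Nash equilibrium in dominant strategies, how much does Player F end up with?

87.65 points

Player j's private return per contributed unit is 9.7 × (j's share). Contributing is weakly dominant for j when that share is at least 1/9.7 = 0.1031, and contributing 0 is dominant otherwise.
Player B, Player C, Player E, Player G, Player H, Player I and Player J clear that bar, contributing 40 each; the remaining 3 contribute 0. Total contributed: 280.
Player F keeps 40 and receives 9.7 × 280 × 1/57 = 47.65 from the group account, for a payoff of 87.65.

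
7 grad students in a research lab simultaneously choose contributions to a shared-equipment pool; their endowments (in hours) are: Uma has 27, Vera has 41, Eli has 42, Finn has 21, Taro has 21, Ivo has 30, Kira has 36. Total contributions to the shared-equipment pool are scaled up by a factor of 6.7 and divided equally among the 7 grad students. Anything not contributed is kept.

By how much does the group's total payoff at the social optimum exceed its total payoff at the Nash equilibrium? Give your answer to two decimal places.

The private return per contributed unit is 6.7/7 = 0.9571 < 1 for every player regardless of endowment, so the Nash equilibrium is zero contribution and the group total is Σ E_j = 27 + 41 + 42 + 21 + 21 + 30 + 36 = 218.
Each contributed unit returns 6.700 to the group, so the social optimum is full contribution by everyone: group total = 6.700 × 218 = 1460.60.
Efficiency loss = (6.700 − 1) × 218 = 1242.60.

1242.60 hours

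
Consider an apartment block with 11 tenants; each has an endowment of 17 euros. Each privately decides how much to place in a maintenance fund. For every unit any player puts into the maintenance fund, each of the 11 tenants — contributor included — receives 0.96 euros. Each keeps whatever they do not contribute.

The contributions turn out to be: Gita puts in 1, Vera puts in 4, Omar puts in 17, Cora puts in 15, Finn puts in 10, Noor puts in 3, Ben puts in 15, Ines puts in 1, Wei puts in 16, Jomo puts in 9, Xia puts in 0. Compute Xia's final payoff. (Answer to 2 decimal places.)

104.36 euros

Total contributed: 1 + 4 + 17 + 15 + 10 + 3 + 15 + 1 + 16 + 9 + 0 = 91.
Each receives 0.96 × 91 = 87.36 from the maintenance fund.
Xia keeps 17 − 0 = 17, so Xia's payoff is 17 + 87.36 = 104.36.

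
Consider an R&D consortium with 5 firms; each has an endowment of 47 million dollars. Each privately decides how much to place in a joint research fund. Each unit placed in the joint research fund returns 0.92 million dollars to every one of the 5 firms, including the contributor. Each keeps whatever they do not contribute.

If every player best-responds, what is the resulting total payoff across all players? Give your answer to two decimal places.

235.00 million dollars

The private return per contributed unit is 0.92 < 1, so contributing 0 is dominant for every player. At the Nash equilibrium everyone keeps their 47, and the group total is 5 × 47 = 235.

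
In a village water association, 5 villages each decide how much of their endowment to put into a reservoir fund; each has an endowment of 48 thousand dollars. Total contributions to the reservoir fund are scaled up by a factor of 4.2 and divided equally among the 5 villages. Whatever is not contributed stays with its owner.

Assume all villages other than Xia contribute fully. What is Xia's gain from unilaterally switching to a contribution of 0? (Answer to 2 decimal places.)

Switching from a contribution of 48 to 0 lets Xia keep an extra 48 thousand dollars, but lowers the reservoir fund by 48, which costs Xia their own share of that drop: 4.2/5 × 48 = 40.32.
Net gain = 48 − 40.32 = 7.68. The private return per contributed unit (0.8400) is below 1, so free-riding is indeed the best response regardless of what the others do.

7.68 thousand dollars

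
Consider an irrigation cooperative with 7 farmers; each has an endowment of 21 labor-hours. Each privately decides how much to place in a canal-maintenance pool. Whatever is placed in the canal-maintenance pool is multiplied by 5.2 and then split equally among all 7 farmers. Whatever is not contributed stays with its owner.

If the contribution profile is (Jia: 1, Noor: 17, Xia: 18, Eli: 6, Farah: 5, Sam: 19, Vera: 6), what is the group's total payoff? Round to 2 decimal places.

449.40 labor-hours

Total contributed: 1 + 17 + 18 + 6 + 5 + 19 + 6 = 72; total kept: 7 × 21 − 72 = 75.
The canal-maintenance pool pays out 5.2 × 72 = 374.40 in aggregate.
Group total = 75 + 374.40 = 449.40.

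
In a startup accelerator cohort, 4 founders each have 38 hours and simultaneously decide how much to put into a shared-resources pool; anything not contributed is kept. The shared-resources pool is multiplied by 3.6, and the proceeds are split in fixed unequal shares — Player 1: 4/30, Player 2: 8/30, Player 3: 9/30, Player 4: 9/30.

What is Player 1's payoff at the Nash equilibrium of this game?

74.48 hours

For player j, contributing a unit is worthwhile iff 3.6 × (j's share) ≥ 1, i.e. iff j's share is at least 0.2778.
The shares above 0.2778 belong to Player 3 and Player 4, contributing 38 each; the remaining 2 contribute 0. Total contributed: 76.
Player 1 keeps 38 and receives 3.6 × 76 × 4/30 = 36.48 from the shared-resources pool, for a payoff of 74.48.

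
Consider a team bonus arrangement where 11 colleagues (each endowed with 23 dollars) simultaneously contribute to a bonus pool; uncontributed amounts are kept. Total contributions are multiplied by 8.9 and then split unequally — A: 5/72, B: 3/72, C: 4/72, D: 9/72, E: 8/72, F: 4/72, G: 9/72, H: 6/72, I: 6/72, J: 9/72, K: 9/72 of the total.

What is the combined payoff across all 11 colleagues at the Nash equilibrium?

Each unit j contributes comes back to j as 8.9 × (j's share), so j prefers to contribute only if that share exceeds 1/8.9 = 0.1124; otherwise keeping the unit dominates.
D, G, J and K clear that bar, contributing 23 each; the remaining 7 contribute 0. Total contributed: 92.
The bonus pool pays out 8.9 × 92 = 818.80 in total (split across the unequal shares, but the aggregate is all that matters for the group sum).
The 7 free-riders keep 23 each, adding 161. Group total = 161 + 818.80 = 979.80.

979.80 dollars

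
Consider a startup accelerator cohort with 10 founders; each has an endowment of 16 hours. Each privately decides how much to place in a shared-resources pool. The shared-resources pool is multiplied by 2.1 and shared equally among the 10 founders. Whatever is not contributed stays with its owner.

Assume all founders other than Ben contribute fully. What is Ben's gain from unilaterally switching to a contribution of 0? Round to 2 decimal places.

Switching from a contribution of 16 to 0 lets Ben keep an extra 16 hours, but lowers the shared-resources pool by 16, which costs Ben their own share of that drop: 2.1/10 × 16 = 3.36.
Net gain = 16 − 3.36 = 12.64. The private return per contributed unit (0.2100) is below 1, so free-riding is indeed the best response regardless of what the others do.

12.64 hours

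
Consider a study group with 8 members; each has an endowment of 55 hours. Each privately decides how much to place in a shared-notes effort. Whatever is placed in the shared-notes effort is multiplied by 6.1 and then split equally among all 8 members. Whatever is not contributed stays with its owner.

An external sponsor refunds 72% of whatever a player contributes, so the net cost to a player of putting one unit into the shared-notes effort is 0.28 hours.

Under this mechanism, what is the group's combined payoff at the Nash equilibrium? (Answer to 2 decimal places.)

Under the mechanism each unit contributed yields (6.1/8) / 0.28 = 2.7232 back to its contributor per unit of net cost, which exceeds 1, making full contribution the dominant choice for everyone.
At the Nash equilibrium everyone contributes 55. Group total payoff = 8 × (55 × 0.72 + 6.1 × 55) = 3000.80.

3000.80 hours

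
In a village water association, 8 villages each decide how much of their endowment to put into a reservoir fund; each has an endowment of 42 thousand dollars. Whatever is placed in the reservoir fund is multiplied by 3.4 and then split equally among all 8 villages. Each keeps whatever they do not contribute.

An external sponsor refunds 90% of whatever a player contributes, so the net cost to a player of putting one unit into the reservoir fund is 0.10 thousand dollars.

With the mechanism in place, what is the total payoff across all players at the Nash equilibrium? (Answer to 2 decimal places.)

1444.80 thousand dollars

The effective private return per unit is now (3.4/8) / 0.10 = 4.2500 > 1, so every player's dominant strategy flips to full contribution.
At the Nash equilibrium everyone contributes 42. Group total payoff = 8 × (42 × 0.90 + 3.4 × 42) = 1444.80.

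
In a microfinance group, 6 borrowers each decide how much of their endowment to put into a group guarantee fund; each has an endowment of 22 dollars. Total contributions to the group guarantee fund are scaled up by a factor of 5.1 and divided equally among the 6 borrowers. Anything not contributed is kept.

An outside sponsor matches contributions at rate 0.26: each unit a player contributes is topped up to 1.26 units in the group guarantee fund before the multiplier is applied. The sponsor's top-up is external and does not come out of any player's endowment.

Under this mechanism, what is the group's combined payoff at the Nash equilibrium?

848.23 dollars

With the mechanism, a contributed unit returns 5.1 × 1.26 / 6 = 1.0710 per unit of net cost to the contributor — now above 1 — so contributing fully is weakly dominant for every player.
At the Nash equilibrium everyone contributes 22. Group total payoff = 5.1 × 1.26 × 132 = 848.23.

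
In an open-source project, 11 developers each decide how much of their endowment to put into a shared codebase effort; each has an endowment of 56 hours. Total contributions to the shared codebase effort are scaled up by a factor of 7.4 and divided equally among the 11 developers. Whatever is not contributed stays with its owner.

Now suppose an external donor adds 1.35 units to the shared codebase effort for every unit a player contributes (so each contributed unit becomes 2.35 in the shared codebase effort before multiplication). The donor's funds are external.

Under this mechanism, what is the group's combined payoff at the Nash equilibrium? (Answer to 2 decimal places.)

Under the mechanism each unit contributed yields 7.4 × 2.35 / 11 = 1.5809 back to its contributor per unit of net cost, which exceeds 1, making full contribution the dominant choice for everyone.
At the Nash equilibrium everyone contributes 56. Group total payoff = 7.4 × 2.35 × 616 = 10712.24.

10712.24 hours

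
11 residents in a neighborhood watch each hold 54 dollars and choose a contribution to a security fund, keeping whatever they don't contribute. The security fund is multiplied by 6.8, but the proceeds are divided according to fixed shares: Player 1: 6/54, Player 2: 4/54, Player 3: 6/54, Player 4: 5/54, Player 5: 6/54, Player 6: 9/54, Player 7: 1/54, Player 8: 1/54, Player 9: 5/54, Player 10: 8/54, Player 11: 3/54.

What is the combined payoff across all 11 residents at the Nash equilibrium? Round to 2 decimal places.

1220.40 dollars

Player j's private return per contributed unit is 6.8 × (j's share). Contributing is weakly dominant for j when that share is at least 1/6.8 = 0.1471, and contributing 0 is dominant otherwise.
The shares above 0.1471 belong to Player 6 and Player 10, contributing 54 each; the remaining 9 contribute 0. Total contributed: 108.
The security fund pays out 6.8 × 108 = 734.40 in total (split across the unequal shares, but the aggregate is all that matters for the group sum).
The 9 free-riders keep 54 each, adding 486. Group total = 486 + 734.40 = 1220.40.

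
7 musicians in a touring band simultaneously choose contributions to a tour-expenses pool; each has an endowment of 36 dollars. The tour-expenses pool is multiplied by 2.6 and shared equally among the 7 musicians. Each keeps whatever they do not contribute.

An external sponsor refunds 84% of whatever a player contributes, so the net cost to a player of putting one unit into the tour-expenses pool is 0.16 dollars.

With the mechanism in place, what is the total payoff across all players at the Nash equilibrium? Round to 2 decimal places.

The effective private return per unit is now (2.6/7) / 0.16 = 2.3214 > 1, so every player's dominant strategy flips to full contribution.
At the Nash equilibrium everyone contributes 36. Group total payoff = 7 × (36 × 0.84 + 2.6 × 36) = 866.88.

866.88 dollars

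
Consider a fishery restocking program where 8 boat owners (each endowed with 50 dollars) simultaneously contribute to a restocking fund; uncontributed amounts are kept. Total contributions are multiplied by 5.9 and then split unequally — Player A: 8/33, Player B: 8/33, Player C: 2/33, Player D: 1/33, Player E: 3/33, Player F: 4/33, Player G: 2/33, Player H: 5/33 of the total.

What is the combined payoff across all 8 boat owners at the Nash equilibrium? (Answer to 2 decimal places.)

890.00 dollars

A player with share s gets back 5.9·s per unit contributed, so full contribution is dominant for anyone with s > 1/5.9 = 0.1695 and zero contribution is dominant for anyone below.
Player A and Player B are above the threshold, contributing 50 each; the remaining 6 contribute 0. Total contributed: 100.
The restocking fund pays out 5.9 × 100 = 590.00 in total (split across the unequal shares, but the aggregate is all that matters for the group sum).
The 6 free-riders keep 50 each, adding 300. Group total = 300 + 590.00 = 890.00.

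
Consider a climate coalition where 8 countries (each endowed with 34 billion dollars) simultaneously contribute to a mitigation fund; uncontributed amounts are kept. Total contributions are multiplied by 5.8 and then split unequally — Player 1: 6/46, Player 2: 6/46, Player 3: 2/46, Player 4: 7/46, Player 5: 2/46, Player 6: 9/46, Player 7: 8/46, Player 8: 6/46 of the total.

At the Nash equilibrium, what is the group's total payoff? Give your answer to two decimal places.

598.40 billion dollars

A player with share s gets back 5.8·s per unit contributed, so full contribution is dominant for anyone with s > 1/5.8 = 0.1724 and zero contribution is dominant for anyone below.
The shares above 0.1724 belong to Player 6 and Player 7, contributing 34 each; the remaining 6 contribute 0. Total contributed: 68.
The mitigation fund pays out 5.8 × 68 = 394.40 in total (split across the unequal shares, but the aggregate is all that matters for the group sum).
The 6 free-riders keep 34 each, adding 204. Group total = 204 + 394.40 = 598.40.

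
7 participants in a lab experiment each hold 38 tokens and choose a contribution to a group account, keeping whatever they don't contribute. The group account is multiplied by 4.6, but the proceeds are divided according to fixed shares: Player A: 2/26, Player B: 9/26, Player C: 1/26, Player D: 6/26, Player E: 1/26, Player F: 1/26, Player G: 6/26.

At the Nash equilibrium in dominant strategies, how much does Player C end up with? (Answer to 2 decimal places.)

58.17 tokens

A player with share s gets back 4.6·s per unit contributed, so full contribution is dominant for anyone with s > 1/4.6 = 0.2174 and zero contribution is dominant for anyone below.
The shares above 0.2174 belong to Player B, Player D and Player G, contributing 38 each; the remaining 4 contribute 0. Total contributed: 114.
Player C keeps 38 and receives 4.6 × 114 × 1/26 = 20.17 from the group account, for a payoff of 58.17.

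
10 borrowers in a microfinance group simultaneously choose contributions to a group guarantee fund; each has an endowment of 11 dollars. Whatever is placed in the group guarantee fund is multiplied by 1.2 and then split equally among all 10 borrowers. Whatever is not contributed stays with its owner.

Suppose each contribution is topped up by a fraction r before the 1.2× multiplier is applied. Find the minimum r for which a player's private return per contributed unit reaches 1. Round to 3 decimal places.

With matching at rate r, one contributed unit becomes (1 + r) in the group guarantee fund and returns 1.2 × (1 + r) / 10 to the contributor.
Setting this equal to 1: 1 + r = 10/1.2 = 8.3333.
So the minimum matching rate is r = 8.3333 − 1 = 7.333.

7.333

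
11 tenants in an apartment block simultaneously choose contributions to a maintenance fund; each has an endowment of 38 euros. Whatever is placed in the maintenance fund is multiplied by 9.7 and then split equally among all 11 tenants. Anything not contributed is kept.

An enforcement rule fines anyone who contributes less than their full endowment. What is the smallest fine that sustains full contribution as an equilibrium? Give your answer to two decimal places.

4.49 euros

Given the others contribute fully, the best deviation is to contribute 0 (any partial contribution still incurs the fine and gives up units whose private return 0.8818 is below 1).
Deviating from 38 to 0 saves 38 euros but forfeits the deviator's share of the drop in the maintenance fund: 9.7/11 × 38 = 33.51.
So the deviation gain is 38 − 33.51 = 4.49, and the fine must be at least 4.49 euros to wipe it out.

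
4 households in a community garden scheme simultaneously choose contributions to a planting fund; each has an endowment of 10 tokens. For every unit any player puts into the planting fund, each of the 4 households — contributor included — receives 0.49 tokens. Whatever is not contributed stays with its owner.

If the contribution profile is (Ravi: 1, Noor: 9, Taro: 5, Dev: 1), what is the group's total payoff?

Total contributed: 1 + 9 + 5 + 1 = 16; total kept: 4 × 10 − 16 = 24.
The planting fund pays out 0.49 × 4 × 16 = 31.36 in aggregate.
Group total = 24 + 31.36 = 55.36.

55.36 tokens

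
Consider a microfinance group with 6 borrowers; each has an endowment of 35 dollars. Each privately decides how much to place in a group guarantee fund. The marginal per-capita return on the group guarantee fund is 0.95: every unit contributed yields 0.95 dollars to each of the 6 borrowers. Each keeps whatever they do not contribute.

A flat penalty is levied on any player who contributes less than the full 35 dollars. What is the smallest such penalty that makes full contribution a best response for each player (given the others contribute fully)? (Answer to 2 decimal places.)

1.75 dollars

Given the others contribute fully, the best deviation is to contribute 0 (any partial contribution still incurs the fine and gives up units whose private return 0.95 is below 1).
Deviating from 35 to 0 saves 35 dollars but forfeits the deviator's share of the drop in the group guarantee fund: 0.95 × 35 = 33.25.
So the deviation gain is 35 − 33.25 = 1.75, and the fine must be at least 1.75 dollars to wipe it out.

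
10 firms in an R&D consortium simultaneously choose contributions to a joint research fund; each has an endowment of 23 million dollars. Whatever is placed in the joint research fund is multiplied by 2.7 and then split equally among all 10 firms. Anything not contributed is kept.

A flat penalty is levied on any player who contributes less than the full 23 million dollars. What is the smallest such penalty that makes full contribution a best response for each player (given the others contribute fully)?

16.79 million dollars

Given the others contribute fully, the best deviation is to contribute 0 (any partial contribution still incurs the fine and gives up units whose private return 0.2700 is below 1).
Deviating from 23 to 0 saves 23 million dollars but forfeits the deviator's share of the drop in the joint research fund: 2.7/10 × 23 = 6.21.
So the deviation gain is 23 − 6.21 = 16.79, and the fine must be at least 16.79 million dollars to wipe it out.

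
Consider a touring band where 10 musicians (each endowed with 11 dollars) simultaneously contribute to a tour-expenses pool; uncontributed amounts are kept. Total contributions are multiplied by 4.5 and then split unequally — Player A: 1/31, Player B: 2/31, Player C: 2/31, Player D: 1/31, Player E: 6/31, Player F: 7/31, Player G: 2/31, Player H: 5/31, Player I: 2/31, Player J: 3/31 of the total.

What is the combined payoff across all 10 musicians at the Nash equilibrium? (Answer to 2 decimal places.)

A player with share s gets back 4.5·s per unit contributed, so full contribution is dominant for anyone with s > 1/4.5 = 0.2222 and zero contribution is dominant for anyone below.
Only Player F (7/31) clears that bar, contributing 11; the remaining 9 contribute 0. Total contributed: 11.
The tour-expenses pool pays out 4.5 × 11 = 49.50 in total (split across the unequal shares, but the aggregate is all that matters for the group sum).
The 9 free-riders keep 11 each, adding 99. Group total = 99 + 49.50 = 148.50.

148.50 dollars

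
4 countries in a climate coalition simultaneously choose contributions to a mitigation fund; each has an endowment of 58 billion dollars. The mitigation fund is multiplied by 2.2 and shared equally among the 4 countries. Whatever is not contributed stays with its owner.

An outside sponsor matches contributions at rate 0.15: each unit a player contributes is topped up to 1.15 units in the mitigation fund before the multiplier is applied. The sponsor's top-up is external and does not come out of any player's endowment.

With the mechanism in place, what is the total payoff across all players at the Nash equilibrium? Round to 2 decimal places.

With the mechanism, a contributed unit returns 2.2 × 1.15 / 4 = 0.6325 per unit of net cost — still below 1 — so contributing 0 remains dominant for every player.
Everyone keeps their endowment and the group total is 4 × 58 = 232.

232.00 billion dollars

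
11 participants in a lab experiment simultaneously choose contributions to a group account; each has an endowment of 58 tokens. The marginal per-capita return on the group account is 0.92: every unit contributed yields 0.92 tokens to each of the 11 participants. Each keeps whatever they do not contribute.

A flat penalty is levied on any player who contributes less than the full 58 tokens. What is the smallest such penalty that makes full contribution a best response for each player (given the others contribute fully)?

Given the others contribute fully, the best deviation is to contribute 0 (any partial contribution still incurs the fine and gives up units whose private return 0.92 is below 1).
Deviating from 58 to 0 saves 58 tokens but forfeits the deviator's share of the drop in the group account: 0.92 × 58 = 53.36.
So the deviation gain is 58 − 53.36 = 4.64, and the fine must be at least 4.64 tokens to wipe it out.

4.64 tokens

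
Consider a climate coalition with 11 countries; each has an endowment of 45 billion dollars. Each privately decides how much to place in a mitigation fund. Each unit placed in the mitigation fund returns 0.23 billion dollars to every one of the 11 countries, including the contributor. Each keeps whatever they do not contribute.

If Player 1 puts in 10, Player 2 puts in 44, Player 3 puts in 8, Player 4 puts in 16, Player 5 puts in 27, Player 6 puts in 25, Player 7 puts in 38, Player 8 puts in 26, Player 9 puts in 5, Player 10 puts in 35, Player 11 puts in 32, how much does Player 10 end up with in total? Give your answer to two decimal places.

71.18 billion dollars

Total contributed: 10 + 44 + 8 + 16 + 27 + 25 + 38 + 26 + 5 + 35 + 32 = 266.
Each receives 0.23 × 266 = 61.18 from the mitigation fund.
Player 10 keeps 45 − 35 = 10, so Player 10's payoff is 10 + 61.18 = 71.18.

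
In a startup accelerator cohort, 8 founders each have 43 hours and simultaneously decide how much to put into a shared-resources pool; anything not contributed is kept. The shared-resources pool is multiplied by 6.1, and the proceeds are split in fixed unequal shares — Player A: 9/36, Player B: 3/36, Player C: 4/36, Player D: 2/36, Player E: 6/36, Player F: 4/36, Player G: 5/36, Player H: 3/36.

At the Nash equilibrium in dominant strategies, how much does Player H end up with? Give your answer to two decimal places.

86.72 hours

A player with share s gets back 6.1·s per unit contributed, so full contribution is dominant for anyone with s > 1/6.1 = 0.1639 and zero contribution is dominant for anyone below.
The shares above 0.1639 belong to Player A and Player E, contributing 43 each; the remaining 6 contribute 0. Total contributed: 86.
Player H keeps 43 and receives 6.1 × 86 × 3/36 = 43.72 from the shared-resources pool, for a payoff of 86.72.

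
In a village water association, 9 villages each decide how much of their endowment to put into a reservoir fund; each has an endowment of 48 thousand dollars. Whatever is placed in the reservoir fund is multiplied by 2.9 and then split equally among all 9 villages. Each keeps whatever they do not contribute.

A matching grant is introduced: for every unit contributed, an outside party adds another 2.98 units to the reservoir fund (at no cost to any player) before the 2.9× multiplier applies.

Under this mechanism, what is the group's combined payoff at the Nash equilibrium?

4986.14 thousand dollars

With the mechanism, a contributed unit returns 2.9 × 3.98 / 9 = 1.2824 per unit of net cost to the contributor — now above 1 — so contributing fully is weakly dominant for every player.
At the Nash equilibrium everyone contributes 48. Group total payoff = 2.9 × 3.98 × 432 = 4986.14.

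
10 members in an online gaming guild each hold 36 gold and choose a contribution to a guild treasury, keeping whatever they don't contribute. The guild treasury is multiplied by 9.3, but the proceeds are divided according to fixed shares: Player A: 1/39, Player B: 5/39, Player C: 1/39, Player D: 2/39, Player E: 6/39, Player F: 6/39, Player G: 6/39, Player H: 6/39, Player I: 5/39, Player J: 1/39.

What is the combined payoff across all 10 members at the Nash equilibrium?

2152.80 gold

Each unit j contributes comes back to j as 9.3 × (j's share), so j prefers to contribute only if that share exceeds 1/9.3 = 0.1075; otherwise keeping the unit dominates.
Player B, Player E, Player F, Player G, Player H and Player I clear that bar, contributing 36 each; the remaining 4 contribute 0. Total contributed: 216.
The guild treasury pays out 9.3 × 216 = 2008.80 in total (split across the unequal shares, but the aggregate is all that matters for the group sum).
The 4 free-riders keep 36 each, adding 144. Group total = 144 + 2008.80 = 2152.80.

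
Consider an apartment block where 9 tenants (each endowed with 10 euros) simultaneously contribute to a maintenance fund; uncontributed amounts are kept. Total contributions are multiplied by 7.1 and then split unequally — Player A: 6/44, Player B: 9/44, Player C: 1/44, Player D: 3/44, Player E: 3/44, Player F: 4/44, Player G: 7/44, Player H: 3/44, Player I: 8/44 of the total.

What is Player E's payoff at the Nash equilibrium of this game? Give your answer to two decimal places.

24.52 euros

A player with share s gets back 7.1·s per unit contributed, so full contribution is dominant for anyone with s > 1/7.1 = 0.1408 and zero contribution is dominant for anyone below.
The shares above 0.1408 belong to Player B, Player G and Player I, contributing 10 each; the remaining 6 contribute 0. Total contributed: 30.
Player E keeps 10 and receives 7.1 × 30 × 3/44 = 14.52 from the maintenance fund, for a payoff of 24.52.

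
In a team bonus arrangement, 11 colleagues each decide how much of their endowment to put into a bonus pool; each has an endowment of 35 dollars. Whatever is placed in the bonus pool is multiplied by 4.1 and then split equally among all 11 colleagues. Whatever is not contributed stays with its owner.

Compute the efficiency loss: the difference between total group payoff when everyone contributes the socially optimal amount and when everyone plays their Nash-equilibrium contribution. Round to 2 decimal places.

Each contributed unit returns 4.1/11 = 0.3727 to its contributor — below 1 — so contributing 0 is dominant for every player. At the Nash equilibrium everyone keeps their 35, and the group total is 11 × 35 = 385.
Each contributed unit returns 4.100 to the group as a whole (0.3727 to each of 11 players), which exceeds 1, so the social optimum is full contribution: group total = 4.100 × 385 = 1578.50.
Efficiency loss = 1578.50 − 385 = 1193.50.

1193.50 dollars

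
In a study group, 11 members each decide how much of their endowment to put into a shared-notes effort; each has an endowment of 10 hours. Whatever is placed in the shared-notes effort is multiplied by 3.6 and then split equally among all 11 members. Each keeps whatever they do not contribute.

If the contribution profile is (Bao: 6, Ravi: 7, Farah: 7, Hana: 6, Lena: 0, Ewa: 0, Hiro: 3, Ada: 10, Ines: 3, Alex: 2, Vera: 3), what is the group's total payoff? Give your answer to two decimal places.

232.20 hours

Total contributed: 6 + 7 + 7 + 6 + 0 + 0 + 3 + 10 + 3 + 2 + 3 = 47; total kept: 11 × 10 − 47 = 63.
The shared-notes effort pays out 3.6 × 47 = 169.20 in aggregate.
Group total = 63 + 169.20 = 232.20.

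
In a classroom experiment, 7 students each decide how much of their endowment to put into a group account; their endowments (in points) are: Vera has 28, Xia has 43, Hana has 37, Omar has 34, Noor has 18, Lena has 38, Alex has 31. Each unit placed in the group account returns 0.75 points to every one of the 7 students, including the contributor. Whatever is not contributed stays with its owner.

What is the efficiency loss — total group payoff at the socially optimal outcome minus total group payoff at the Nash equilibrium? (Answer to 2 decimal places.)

The private return per contributed unit is 0.75 < 1 for everyone, so the Nash equilibrium is zero contribution and the group total is Σ E_j = 28 + 43 + 37 + 34 + 18 + 38 + 31 = 229.
Each contributed unit returns 5.250 to the group, so the social optimum is full contribution by everyone: group total = 5.250 × 229 = 1202.25.
Efficiency loss = (5.250 − 1) × 229 = 973.25.

973.25 points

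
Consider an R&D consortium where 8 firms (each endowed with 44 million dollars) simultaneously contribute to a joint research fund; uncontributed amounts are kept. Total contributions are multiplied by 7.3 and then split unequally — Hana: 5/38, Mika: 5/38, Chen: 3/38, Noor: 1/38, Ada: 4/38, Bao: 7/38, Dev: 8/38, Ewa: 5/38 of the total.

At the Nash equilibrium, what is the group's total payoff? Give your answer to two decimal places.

Each unit j contributes comes back to j as 7.3 × (j's share), so j prefers to contribute only if that share exceeds 1/7.3 = 0.1370; otherwise keeping the unit dominates.
Bao and Dev clear that bar, contributing 44 each; the remaining 6 contribute 0. Total contributed: 88.
The joint research fund pays out 7.3 × 88 = 642.40 in total (split across the unequal shares, but the aggregate is all that matters for the group sum).
The 6 free-riders keep 44 each, adding 264. Group total = 264 + 642.40 = 906.40.

906.40 million dollars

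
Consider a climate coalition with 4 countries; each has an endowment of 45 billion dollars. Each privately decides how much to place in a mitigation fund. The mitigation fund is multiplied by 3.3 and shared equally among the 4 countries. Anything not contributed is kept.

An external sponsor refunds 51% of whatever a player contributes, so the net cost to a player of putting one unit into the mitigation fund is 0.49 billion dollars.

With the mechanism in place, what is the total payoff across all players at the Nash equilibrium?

685.80 billion dollars

Under the mechanism each unit contributed yields (3.3/4) / 0.49 = 1.6837 back to its contributor per unit of net cost, which exceeds 1, making full contribution the dominant choice for everyone.
So the Nash equilibrium is full contribution by all 4; the group earns 4 × (45 × 0.51 + 3.3 × 45) = 685.80.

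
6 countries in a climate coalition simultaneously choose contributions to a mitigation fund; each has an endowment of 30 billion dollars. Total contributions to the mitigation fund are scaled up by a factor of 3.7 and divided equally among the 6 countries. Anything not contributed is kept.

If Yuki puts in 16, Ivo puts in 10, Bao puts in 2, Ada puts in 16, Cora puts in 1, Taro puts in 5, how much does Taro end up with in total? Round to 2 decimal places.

Total contributed: 16 + 10 + 2 + 16 + 1 + 5 = 50.
Each receives 3.7 × 50 / 6 = 30.83 from the mitigation fund.
Taro keeps 30 − 5 = 25, so Taro's payoff is 25 + 30.83 = 55.83.

55.83 billion dollars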